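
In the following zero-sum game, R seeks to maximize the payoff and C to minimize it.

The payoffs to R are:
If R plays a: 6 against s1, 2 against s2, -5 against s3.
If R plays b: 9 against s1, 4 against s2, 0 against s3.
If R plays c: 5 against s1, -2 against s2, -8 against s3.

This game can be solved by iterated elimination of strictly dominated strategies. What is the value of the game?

0

Column s2 is strictly dominated by s3 for C (-5<2, 0<4, -8<-2); eliminate s2.
Row a is strictly dominated by row b (9>6, 0>-5); eliminate a.
Column s1 is strictly dominated by s3 for C (0<9, -8<5); eliminate s1.
Row c is strictly dominated by row b (0>-8); eliminate c.
Only (b, s3) remains, with payoff 0.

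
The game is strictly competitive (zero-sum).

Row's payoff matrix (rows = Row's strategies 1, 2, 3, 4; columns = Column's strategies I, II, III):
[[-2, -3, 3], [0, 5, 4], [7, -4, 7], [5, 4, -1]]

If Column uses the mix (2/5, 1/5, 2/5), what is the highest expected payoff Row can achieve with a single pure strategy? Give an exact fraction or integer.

24/5

1: (-2)·(2/5) + (-3)·(1/5) + (3)·(2/5) = -1/5.
2: (0)·(2/5) + (5)·(1/5) + (4)·(2/5) = 13/5.
3: (7)·(2/5) + (-4)·(1/5) + (7)·(2/5) = 24/5.
4: (5)·(2/5) + (4)·(1/5) + (-1)·(2/5) = 12/5.
The best pure response is 3 with expected payoff 24/5.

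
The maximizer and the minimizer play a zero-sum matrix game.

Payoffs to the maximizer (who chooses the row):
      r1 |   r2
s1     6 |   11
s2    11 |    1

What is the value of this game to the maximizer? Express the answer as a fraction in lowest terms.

23/3

Row minima are 6 and 1, so the maximizer's maximin is 6; column maxima are 11 and 11, so the minimizer's minimax is 11. These differ, so the equilibrium is in mixed strategies.
Let the maximizer play s1 with probability p. The minimizer is indifferent when 6p + 11(1−p) = 11p + (1−p), giving p = 2/3.
Let the minimizer play r1 with probability q. The maximizer is indifferent when 6q + 11(1−q) = 11q + (1−q), giving q = 2/3.
The value is 6·(2/3) + (11)·(1/3) = 23/3.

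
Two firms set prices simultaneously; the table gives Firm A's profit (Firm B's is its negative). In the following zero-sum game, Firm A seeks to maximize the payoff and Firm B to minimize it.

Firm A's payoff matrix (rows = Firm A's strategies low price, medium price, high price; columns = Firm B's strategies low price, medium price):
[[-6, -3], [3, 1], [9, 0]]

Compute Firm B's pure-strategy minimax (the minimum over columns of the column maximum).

The worst case (largest entry) in each column is low price: 9, medium price: 1.
The best (smallest) of these is 1.

1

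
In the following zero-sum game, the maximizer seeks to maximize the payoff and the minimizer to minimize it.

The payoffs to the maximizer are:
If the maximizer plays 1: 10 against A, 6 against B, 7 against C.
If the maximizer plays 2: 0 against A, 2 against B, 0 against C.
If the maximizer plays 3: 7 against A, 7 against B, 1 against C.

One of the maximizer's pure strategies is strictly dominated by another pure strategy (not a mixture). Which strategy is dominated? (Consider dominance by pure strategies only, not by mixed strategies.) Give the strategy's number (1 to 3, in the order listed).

2

Compare 2 with 1: 10 > 0, 6 > 2, 7 > 0.
So 1 strictly dominates 2 for the maximizer; 2 is strictly dominated.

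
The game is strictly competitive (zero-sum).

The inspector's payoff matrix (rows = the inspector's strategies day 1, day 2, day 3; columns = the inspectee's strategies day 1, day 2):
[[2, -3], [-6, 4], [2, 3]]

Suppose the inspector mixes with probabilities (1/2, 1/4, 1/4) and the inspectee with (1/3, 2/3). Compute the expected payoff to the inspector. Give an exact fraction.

1/6

Against (1/3, 2/3), each row's expected payoff is day 1: -4/3; day 2: 2/3; day 3: 8/3.
Taking the (1/2, 1/4, 1/4)-weighted average: (1/2)·(-4/3) + (1/4)·(2/3) + (1/4)·(8/3) = 1/6.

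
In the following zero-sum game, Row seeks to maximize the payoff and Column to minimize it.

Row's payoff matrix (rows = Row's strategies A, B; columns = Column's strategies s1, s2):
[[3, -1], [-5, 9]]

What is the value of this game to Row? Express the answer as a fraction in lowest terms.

11/9

Row minima are -1 and -5, so Row's maximin is -1; column maxima are 3 and 9, so Column's minimax is 3. These differ, so the equilibrium is in mixed strategies.
Let Row play A with probability p. Column is indifferent when 3p − 5(1−p) = −p + 9(1−p), giving p = 7/9.
Let Column play s1 with probability q. Row is indifferent when 3q − (1−q) = −5q + 9(1−q), giving q = 5/9.
The value is 3·(5/9) + (-1)·(4/9) = 11/9.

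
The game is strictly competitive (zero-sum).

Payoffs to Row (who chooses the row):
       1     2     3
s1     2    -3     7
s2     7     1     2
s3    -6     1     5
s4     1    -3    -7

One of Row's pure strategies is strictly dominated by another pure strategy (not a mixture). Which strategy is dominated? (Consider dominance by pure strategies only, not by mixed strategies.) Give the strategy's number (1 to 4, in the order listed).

4

Compare s4 with s2: 7 > 1, 1 > -3, 2 > -7.
So s2 strictly dominates s4 for Row; s4 is strictly dominated.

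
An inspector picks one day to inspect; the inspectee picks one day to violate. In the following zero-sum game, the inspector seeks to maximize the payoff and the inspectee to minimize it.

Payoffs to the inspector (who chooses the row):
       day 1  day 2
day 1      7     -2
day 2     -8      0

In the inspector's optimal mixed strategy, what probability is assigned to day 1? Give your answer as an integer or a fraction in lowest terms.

Row minima are -2 and -8, so the inspector's maximin is -2; column maxima are 7 and 0, so the inspectee's minimax is 0. These differ, so the equilibrium is in mixed strategies.
Let the inspector play day 1 with probability p. The inspectee is indifferent when 7p − 8(1−p) = −2p, giving p = 8/17.

8/17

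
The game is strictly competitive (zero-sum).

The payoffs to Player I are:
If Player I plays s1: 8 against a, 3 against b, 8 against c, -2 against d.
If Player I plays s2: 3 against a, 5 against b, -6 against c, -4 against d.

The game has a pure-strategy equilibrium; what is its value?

Row minima: -2, -6 → Player I's maximin is -2.
Column maxima: 8, 5, 8, -2 → Player II's minimax is -2.
They coincide at (s1, d), so the value is -2.

-2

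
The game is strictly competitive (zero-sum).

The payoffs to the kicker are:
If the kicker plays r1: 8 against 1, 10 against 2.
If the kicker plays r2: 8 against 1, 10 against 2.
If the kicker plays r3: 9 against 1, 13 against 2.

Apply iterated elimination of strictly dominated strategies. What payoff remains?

9

Row r1 is strictly dominated by row r3 (9>8, 13>10); eliminate r1.
Row r2 is strictly dominated by row r3 (9>8, 13>10); eliminate r2.
Column 2 is strictly dominated by 1 for the goalkeeper (9<13); eliminate 2.
Only (r3, 1) remains, with payoff 9.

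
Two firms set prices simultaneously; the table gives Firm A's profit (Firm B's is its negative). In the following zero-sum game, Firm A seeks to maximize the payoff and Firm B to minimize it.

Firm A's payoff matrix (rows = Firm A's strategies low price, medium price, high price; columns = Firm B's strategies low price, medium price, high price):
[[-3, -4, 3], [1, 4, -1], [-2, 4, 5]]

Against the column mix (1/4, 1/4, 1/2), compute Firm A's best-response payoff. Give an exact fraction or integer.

3

low price: (-3)·(1/4) + (-4)·(1/4) + (3)·(1/2) = -1/4.
medium price: (1)·(1/4) + (4)·(1/4) + (-1)·(1/2) = 3/4.
high price: (-2)·(1/4) + (4)·(1/4) + (5)·(1/2) = 3.
The best pure response is high price with expected payoff 3.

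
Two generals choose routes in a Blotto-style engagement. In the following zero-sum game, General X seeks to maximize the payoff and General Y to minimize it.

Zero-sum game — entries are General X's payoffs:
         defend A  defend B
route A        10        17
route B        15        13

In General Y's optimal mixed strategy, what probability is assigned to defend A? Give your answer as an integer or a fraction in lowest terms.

Row minima are 10 and 13, so General X's maximin is 13; column maxima are 15 and 17, so General Y's minimax is 15. These differ, so the equilibrium is in mixed strategies.
Let General Y play defend A with probability q. General X is indifferent when 10q + 17(1−q) = 15q + 13(1−q), giving q = 4/9.

4/9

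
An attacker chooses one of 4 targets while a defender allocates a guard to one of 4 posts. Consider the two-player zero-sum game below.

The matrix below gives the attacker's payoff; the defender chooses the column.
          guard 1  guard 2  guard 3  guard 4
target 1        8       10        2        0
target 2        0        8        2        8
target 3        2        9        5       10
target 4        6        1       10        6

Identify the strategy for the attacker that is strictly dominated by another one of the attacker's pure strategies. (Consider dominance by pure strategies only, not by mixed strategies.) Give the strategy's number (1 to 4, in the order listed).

2

Compare target 2 with target 3: 2 > 0, 9 > 8, 5 > 2, 10 > 8.
So target 3 strictly dominates target 2 for the attacker; target 2 is strictly dominated.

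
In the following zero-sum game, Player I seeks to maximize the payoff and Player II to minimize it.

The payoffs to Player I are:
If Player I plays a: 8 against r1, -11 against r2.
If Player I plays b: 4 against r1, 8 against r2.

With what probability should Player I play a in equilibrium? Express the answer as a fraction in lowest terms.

Row minima are -11 and 4, so Player I's maximin is 4; column maxima are 8 and 8, so Player II's minimax is 8. These differ, so the equilibrium is in mixed strategies.
Let Player I play a with probability p. Player II is indifferent when 8p + 4(1−p) = −11p + 8(1−p), giving p = 4/23.

4/23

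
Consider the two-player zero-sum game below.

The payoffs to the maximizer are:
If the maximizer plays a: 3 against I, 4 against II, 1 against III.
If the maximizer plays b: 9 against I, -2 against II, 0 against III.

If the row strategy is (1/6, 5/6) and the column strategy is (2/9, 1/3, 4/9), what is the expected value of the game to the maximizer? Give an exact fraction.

41/27

Against (2/9, 1/3, 4/9), each row's expected payoff is a: 22/9; b: 4/3.
Taking the (1/6, 5/6)-weighted average: (1/6)·(22/9) + (5/6)·(4/3) = 41/27.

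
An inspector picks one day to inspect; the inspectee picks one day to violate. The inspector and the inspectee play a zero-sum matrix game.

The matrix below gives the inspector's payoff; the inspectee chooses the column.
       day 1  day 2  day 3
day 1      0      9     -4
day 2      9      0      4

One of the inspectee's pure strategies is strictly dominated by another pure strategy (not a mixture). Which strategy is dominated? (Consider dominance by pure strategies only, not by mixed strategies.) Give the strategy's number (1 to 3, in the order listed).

The inspectee prefers columns that give the inspector less. Compare day 1 with day 3: -4 < 0, 4 < 9.
So day 3 strictly dominates day 1 for the inspectee; day 1 is strictly dominated.

1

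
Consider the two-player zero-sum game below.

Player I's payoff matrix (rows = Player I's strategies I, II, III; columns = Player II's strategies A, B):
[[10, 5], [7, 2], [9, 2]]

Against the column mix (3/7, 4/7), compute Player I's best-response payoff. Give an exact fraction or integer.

50/7

I: (10)·(3/7) + (5)·(4/7) = 50/7.
II: (7)·(3/7) + (2)·(4/7) = 29/7.
III: (9)·(3/7) + (2)·(4/7) = 5.
The best pure response is I with expected payoff 50/7.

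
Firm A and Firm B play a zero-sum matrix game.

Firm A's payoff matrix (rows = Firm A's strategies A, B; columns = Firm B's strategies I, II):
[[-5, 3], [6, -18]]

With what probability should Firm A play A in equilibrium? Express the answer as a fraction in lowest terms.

Row minima are -5 and -18, so Firm A's maximin is -5; column maxima are 6 and 3, so Firm B's minimax is 3. These differ, so the equilibrium is in mixed strategies.
Let Firm A play A with probability p. Firm B is indifferent when −5p + 6(1−p) = 3p − 18(1−p), giving p = 3/4.

3/4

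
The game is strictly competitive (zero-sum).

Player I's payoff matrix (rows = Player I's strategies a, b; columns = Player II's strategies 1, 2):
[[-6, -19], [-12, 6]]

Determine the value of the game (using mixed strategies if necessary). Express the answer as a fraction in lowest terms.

-264/31

Row minima are -19 and -12, so Player I's maximin is -12; column maxima are -6 and 6, so Player II's minimax is -6. These differ, so the equilibrium is in mixed strategies.
Let Player I play a with probability p. Player II is indifferent when −6p − 12(1−p) = −19p + 6(1−p), giving p = 18/31.
Let Player II play 1 with probability q. Player I is indifferent when −6q − 19(1−q) = −12q + 6(1−q), giving q = 25/31.
The value is -6·(25/31) + (-19)·(6/31) = -264/31.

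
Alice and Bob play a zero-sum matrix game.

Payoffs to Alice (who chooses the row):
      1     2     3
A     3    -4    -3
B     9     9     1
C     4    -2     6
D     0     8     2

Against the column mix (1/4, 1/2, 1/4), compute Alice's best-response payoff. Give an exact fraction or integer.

A: (3)·(1/4) + (-4)·(1/2) + (-3)·(1/4) = -2.
B: (9)·(1/4) + (9)·(1/2) + (1)·(1/4) = 7.
C: (4)·(1/4) + (-2)·(1/2) + (6)·(1/4) = 3/2.
D: (0)·(1/4) + (8)·(1/2) + (2)·(1/4) = 9/2.
The best pure response is B with expected payoff 7.

7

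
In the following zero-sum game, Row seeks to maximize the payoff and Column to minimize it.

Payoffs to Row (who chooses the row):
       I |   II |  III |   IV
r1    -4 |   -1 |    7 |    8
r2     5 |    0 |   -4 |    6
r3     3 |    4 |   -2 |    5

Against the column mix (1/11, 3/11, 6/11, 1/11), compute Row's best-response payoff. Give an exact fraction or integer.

r1: (-4)·(1/11) + (-1)·(3/11) + (7)·(6/11) + (8)·(1/11) = 43/11.
r2: (5)·(1/11) + (0)·(3/11) + (-4)·(6/11) + (6)·(1/11) = -13/11.
r3: (3)·(1/11) + (4)·(3/11) + (-2)·(6/11) + (5)·(1/11) = 8/11.
The best pure response is r1 with expected payoff 43/11.

43/11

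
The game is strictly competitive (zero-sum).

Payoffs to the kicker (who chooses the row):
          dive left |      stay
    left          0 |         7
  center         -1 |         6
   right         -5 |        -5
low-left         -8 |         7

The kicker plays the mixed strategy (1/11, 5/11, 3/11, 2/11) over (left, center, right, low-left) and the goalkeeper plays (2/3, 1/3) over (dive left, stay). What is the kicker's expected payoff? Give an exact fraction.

-12/11

Against (2/3, 1/3), each row's expected payoff is left: 7/3; center: 4/3; right: -5; low-left: -3.
Taking the (1/11, 5/11, 3/11, 2/11)-weighted average: (1/11)·(7/3) + (5/11)·(4/3) + (3/11)·(-5) + (2/11)·(-3) = -12/11.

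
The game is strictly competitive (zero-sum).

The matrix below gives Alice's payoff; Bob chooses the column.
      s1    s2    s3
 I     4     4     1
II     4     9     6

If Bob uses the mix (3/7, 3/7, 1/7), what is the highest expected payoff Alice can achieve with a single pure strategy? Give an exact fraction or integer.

I: (4)·(3/7) + (4)·(3/7) + (1)·(1/7) = 25/7.
II: (4)·(3/7) + (9)·(3/7) + (6)·(1/7) = 45/7.
The best pure response is II with expected payoff 45/7.

45/7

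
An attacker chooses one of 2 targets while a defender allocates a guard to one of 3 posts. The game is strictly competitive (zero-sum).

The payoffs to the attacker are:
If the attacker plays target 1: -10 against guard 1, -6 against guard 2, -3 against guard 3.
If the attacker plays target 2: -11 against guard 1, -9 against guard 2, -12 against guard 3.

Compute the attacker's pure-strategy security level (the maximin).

-10

The worst-case payoff for each row is target 1: -10, target 2: -12.
The best of these is -10.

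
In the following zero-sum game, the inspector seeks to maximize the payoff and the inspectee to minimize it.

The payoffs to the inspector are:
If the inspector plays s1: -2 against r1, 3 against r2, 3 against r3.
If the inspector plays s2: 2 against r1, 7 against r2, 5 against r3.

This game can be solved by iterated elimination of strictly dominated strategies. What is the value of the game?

Column r2 is strictly dominated by r1 for the inspectee (-2<3, 2<7); eliminate r2.
Column r3 is strictly dominated by r1 for the inspectee (-2<3, 2<5); eliminate r3.
Row s1 is strictly dominated by row s2 (2>-2); eliminate s1.
Only (s2, r1) remains, with payoff 2.

2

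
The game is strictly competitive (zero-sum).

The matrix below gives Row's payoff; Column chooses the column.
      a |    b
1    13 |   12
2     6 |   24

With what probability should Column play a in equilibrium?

Row minima are 12 and 6, so Row's maximin is 12; column maxima are 13 and 24, so Column's minimax is 13. These differ, so the equilibrium is in mixed strategies.
Let Column play a with probability q. Row is indifferent when 13q + 12(1−q) = 6q + 24(1−q), giving q = 12/19.

12/19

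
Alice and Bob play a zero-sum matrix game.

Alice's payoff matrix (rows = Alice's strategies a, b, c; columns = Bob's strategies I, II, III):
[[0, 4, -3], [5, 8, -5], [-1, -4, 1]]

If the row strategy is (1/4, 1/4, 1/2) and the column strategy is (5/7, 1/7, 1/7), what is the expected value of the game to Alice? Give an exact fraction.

Against (5/7, 1/7, 1/7), each row's expected payoff is a: 1/7; b: 4; c: -8/7.
Taking the (1/4, 1/4, 1/2)-weighted average: (1/4)·(1/7) + (1/4)·(4) + (1/2)·(-8/7) = 13/28.

13/28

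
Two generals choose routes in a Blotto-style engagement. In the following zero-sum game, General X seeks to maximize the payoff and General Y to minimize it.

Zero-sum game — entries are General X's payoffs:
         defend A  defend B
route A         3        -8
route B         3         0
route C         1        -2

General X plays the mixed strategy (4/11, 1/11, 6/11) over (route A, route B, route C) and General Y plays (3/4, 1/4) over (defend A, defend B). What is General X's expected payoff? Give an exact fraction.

19/44

Against (3/4, 1/4), each row's expected payoff is route A: 1/4; route B: 9/4; route C: 1/4.
Taking the (4/11, 1/11, 6/11)-weighted average: (4/11)·(1/4) + (1/11)·(9/4) + (6/11)·(1/4) = 19/44.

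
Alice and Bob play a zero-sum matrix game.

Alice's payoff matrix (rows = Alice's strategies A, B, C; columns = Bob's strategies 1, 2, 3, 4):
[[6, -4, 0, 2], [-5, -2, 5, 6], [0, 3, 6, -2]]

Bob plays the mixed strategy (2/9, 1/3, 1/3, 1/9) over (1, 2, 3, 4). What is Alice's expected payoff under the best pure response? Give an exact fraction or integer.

25/9

A: (6)·(2/9) + (-4)·(1/3) + (0)·(1/3) + (2)·(1/9) = 2/9.
B: (-5)·(2/9) + (-2)·(1/3) + (5)·(1/3) + (6)·(1/9) = 5/9.
C: (0)·(2/9) + (3)·(1/3) + (6)·(1/3) + (-2)·(1/9) = 25/9.
The best pure response is C with expected payoff 25/9.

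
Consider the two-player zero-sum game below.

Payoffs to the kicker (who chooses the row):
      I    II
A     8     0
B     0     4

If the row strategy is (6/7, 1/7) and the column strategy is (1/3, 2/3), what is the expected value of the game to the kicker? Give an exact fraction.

8/3

Against (1/3, 2/3), each row's expected payoff is A: 8/3; B: 8/3.
Taking the (6/7, 1/7)-weighted average: (6/7)·(8/3) + (1/7)·(8/3) = 8/3.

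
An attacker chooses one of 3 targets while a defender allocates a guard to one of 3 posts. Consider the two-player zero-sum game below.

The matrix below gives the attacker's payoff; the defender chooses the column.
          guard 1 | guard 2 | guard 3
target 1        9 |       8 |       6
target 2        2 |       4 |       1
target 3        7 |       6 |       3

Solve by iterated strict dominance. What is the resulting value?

6

Row target 2 is strictly dominated by row target 1 (9>2, 8>4, 6>1); eliminate target 2.
Row target 3 is strictly dominated by row target 1 (9>7, 8>6, 6>3); eliminate target 3.
Column guard 2 is strictly dominated by guard 3 for the defender (6<8); eliminate guard 2.
Column guard 1 is strictly dominated by guard 3 for the defender (6<9); eliminate guard 1.
Only (target 1, guard 3) remains, with payoff 6.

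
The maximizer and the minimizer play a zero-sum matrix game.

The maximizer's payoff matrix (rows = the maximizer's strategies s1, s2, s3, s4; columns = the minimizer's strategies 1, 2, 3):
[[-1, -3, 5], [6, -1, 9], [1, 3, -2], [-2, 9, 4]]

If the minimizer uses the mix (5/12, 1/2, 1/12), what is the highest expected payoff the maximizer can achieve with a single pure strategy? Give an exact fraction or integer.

4

s1: (-1)·(5/12) + (-3)·(1/2) + (5)·(1/12) = -3/2.
s2: (6)·(5/12) + (-1)·(1/2) + (9)·(1/12) = 11/4.
s3: (1)·(5/12) + (3)·(1/2) + (-2)·(1/12) = 7/4.
s4: (-2)·(5/12) + (9)·(1/2) + (4)·(1/12) = 4.
The best pure response is s4 with expected payoff 4.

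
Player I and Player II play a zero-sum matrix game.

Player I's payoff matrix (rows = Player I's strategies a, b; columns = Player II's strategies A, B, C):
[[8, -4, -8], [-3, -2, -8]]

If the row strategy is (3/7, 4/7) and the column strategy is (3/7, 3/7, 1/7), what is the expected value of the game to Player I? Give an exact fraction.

-80/49

Against (3/7, 3/7, 1/7), each row's expected payoff is a: 4/7; b: -23/7.
Taking the (3/7, 4/7)-weighted average: (3/7)·(4/7) + (4/7)·(-23/7) = -80/49.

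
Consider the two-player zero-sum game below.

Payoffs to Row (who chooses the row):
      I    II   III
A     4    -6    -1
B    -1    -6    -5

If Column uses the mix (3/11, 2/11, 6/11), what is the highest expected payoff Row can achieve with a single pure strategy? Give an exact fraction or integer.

-6/11

A: (4)·(3/11) + (-6)·(2/11) + (-1)·(6/11) = -6/11.
B: (-1)·(3/11) + (-6)·(2/11) + (-5)·(6/11) = -45/11.
The best pure response is A with expected payoff -6/11.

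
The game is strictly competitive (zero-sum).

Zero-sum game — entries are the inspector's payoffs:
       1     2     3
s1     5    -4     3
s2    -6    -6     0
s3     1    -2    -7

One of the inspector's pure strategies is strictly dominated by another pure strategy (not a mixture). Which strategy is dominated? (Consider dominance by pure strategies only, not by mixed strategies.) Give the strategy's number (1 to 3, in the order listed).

Compare s2 with s1: 5 > -6, -4 > -6, 3 > 0.
So s1 strictly dominates s2 for the inspector; s2 is strictly dominated.

2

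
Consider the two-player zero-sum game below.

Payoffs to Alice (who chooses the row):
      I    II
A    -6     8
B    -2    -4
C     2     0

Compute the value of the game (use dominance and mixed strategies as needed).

1

Row B is strictly dominated by row C, so Alice never plays it.
The remaining 2×2 game on (A, C) × (I, II) has no saddle point. Let Alice play A with probability p; indifference gives −6p + 2(1−p) = 8p, so p = 1/8.
Similarly Bob's optimal q on I is 1/2, and the value is -6·(1/2) + (8)·(1/2) = 1.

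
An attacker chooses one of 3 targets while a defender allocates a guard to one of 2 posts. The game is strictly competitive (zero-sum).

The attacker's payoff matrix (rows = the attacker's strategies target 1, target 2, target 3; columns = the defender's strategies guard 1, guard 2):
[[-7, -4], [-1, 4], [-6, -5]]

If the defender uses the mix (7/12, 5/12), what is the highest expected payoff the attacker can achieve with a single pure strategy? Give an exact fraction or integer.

target 1: (-7)·(7/12) + (-4)·(5/12) = -23/4.
target 2: (-1)·(7/12) + (4)·(5/12) = 13/12.
target 3: (-6)·(7/12) + (-5)·(5/12) = -67/12.
The best pure response is target 2 with expected payoff 13/12.

13/12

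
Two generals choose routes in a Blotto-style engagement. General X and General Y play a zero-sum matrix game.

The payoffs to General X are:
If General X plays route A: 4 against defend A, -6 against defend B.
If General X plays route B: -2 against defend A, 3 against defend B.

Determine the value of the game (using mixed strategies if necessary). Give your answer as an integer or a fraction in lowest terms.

Row minima are -6 and -2, so General X's maximin is -2; column maxima are 4 and 3, so General Y's minimax is 3. These differ, so the equilibrium is in mixed strategies.
Let General X play route A with probability p. General Y is indifferent when 4p − 2(1−p) = −6p + 3(1−p), giving p = 1/3.
Let General Y play defend A with probability q. General X is indifferent when 4q − 6(1−q) = −2q + 3(1−q), giving q = 3/5.
The value is 4·(3/5) + (-6)·(2/5) = 0.

0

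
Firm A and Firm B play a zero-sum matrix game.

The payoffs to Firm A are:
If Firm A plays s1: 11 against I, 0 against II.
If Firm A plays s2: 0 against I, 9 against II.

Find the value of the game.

99/20

Row minima are 0 and 0, so Firm A's maximin is 0; column maxima are 11 and 9, so Firm B's minimax is 9. These differ, so the equilibrium is in mixed strategies.
Let Firm A play s1 with probability p. Firm B is indifferent when 11p = 9(1−p), giving p = 9/20.
Let Firm B play I with probability q. Firm A is indifferent when 11q = 9(1−q), giving q = 9/20.
The value is 11·(9/20) + (0)·(11/20) = 99/20.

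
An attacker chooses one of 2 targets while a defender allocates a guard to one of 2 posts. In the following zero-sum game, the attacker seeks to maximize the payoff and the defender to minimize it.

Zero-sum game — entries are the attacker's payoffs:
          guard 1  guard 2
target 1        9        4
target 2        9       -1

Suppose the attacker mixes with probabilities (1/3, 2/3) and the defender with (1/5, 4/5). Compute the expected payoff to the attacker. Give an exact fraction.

Against (1/5, 4/5), each row's expected payoff is target 1: 5; target 2: 1.
Taking the (1/3, 2/3)-weighted average: (1/3)·(5) + (2/3)·(1) = 7/3.

7/3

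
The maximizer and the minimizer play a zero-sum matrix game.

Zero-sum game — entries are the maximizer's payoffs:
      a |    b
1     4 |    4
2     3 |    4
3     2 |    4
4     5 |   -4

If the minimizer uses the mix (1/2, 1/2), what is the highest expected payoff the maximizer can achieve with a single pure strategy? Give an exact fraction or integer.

4

1: (4)·(1/2) + (4)·(1/2) = 4.
2: (3)·(1/2) + (4)·(1/2) = 7/2.
3: (2)·(1/2) + (4)·(1/2) = 3.
4: (5)·(1/2) + (-4)·(1/2) = 1/2.
The best pure response is 1 with expected payoff 4.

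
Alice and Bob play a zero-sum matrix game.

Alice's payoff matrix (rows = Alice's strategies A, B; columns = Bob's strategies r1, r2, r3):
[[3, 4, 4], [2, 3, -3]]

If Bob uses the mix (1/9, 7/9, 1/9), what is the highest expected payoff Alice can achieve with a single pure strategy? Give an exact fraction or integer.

A: (3)·(1/9) + (4)·(7/9) + (4)·(1/9) = 35/9.
B: (2)·(1/9) + (3)·(7/9) + (-3)·(1/9) = 20/9.
The best pure response is A with expected payoff 35/9.

35/9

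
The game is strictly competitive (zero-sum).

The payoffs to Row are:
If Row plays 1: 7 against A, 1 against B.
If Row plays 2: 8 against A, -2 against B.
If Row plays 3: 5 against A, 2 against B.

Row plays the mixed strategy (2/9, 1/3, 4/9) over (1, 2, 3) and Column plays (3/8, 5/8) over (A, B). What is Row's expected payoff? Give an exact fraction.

Against (3/8, 5/8), each row's expected payoff is 1: 13/4; 2: 7/4; 3: 25/8.
Taking the (2/9, 1/3, 4/9)-weighted average: (2/9)·(13/4) + (1/3)·(7/4) + (4/9)·(25/8) = 97/36.

97/36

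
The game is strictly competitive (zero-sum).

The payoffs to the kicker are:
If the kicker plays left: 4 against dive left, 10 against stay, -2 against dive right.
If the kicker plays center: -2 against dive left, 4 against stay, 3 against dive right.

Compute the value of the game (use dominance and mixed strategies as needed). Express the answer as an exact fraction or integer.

8/11

Column stay is strictly dominated by dive left for the goalkeeper (it gives the kicker more in every row).
The remaining 2×2 game on (left, center) × (dive left, dive right) has no saddle point. Let the kicker play left with probability p; indifference gives 4p − 2(1−p) = −2p + 3(1−p), so p = 5/11.
Similarly the goalkeeper's optimal q on dive left is 5/11, and the value is 4·(5/11) + (-2)·(6/11) = 8/11.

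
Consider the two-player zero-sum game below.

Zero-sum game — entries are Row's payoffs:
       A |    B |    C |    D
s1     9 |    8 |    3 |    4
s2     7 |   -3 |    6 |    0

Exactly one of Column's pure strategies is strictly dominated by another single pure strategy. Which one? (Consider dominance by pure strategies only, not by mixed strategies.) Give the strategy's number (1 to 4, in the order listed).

1

Column prefers columns that give Row less. Compare A with B: 8 < 9, -3 < 7.
So B strictly dominates A for Column; A is strictly dominated.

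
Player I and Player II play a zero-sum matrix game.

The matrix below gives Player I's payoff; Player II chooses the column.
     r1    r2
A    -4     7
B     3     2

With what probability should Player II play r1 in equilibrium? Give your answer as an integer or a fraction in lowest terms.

5/12

Row minima are -4 and 2, so Player I's maximin is 2; column maxima are 3 and 7, so Player II's minimax is 3. These differ, so the equilibrium is in mixed strategies.
Let Player II play r1 with probability q. Player I is indifferent when −4q + 7(1−q) = 3q + 2(1−q), giving q = 5/12.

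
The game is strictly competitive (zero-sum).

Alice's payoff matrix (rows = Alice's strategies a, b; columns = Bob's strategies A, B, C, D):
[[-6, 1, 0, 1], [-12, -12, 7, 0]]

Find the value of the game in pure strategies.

Row minima: -6, -12 → Alice's maximin is -6.
Column maxima: -6, 1, 7, 1 → Bob's minimax is -6.
They coincide at (a, A), so the value is -6.

-6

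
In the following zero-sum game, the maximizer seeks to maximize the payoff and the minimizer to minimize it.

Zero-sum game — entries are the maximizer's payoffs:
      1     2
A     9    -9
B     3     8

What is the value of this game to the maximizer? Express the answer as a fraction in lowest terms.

Row minima are -9 and 3, so the maximizer's maximin is 3; column maxima are 9 and 8, so the minimizer's minimax is 8. These differ, so the equilibrium is in mixed strategies.
Let the maximizer play A with probability p. The minimizer is indifferent when 9p + 3(1−p) = −9p + 8(1−p), giving p = 5/23.
Let the minimizer play 1 with probability q. The maximizer is indifferent when 9q − 9(1−q) = 3q + 8(1−q), giving q = 17/23.
The value is 9·(17/23) + (-9)·(6/23) = 99/23.

99/23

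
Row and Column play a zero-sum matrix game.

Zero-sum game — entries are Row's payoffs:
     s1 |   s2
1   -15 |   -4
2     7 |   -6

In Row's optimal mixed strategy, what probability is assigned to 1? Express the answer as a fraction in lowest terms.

Row minima are -15 and -6, so Row's maximin is -6; column maxima are 7 and -4, so Column's minimax is -4. These differ, so the equilibrium is in mixed strategies.
Let Row play 1 with probability p. Column is indifferent when −15p + 7(1−p) = −4p − 6(1−p), giving p = 13/24.

13/24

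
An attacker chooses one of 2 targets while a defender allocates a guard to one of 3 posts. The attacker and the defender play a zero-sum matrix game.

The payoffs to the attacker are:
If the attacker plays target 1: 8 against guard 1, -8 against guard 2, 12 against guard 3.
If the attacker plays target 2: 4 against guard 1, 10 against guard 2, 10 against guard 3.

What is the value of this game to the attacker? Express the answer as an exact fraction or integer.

56/11

Column guard 3 is strictly dominated by guard 1 for the defender (it gives the attacker more in every row).
The remaining 2×2 game on (target 1, target 2) × (guard 1, guard 2) has no saddle point. Let the attacker play target 1 with probability p; indifference gives 8p + 4(1−p) = −8p + 10(1−p), so p = 3/11.
Similarly the defender's optimal q on guard 1 is 9/11, and the value is 8·(9/11) + (-8)·(2/11) = 56/11.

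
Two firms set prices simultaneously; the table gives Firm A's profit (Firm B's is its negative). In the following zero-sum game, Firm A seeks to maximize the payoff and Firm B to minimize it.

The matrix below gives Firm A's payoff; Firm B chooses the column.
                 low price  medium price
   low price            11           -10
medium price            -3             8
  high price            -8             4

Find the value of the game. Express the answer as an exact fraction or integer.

Row high price is strictly dominated by row medium price, so Firm A never plays it.
The remaining 2×2 game on (low price, medium price) × (low price, medium price) has no saddle point. Let Firm A play low price with probability p; indifference gives 11p − 3(1−p) = −10p + 8(1−p), so p = 11/32.
Similarly Firm B's optimal q on low price is 9/16, and the value is 11·(9/16) + (-10)·(7/16) = 29/16.

29/16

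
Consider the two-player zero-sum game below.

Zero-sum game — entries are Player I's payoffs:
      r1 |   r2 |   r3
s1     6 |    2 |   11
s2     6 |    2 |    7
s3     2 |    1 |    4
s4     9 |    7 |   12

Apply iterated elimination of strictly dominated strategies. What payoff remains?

7

Row s3 is strictly dominated by row s1 (6>2, 2>1, 11>4); eliminate s3.
Column r1 is strictly dominated by r2 for Player II (2<6, 2<6, 7<9); eliminate r1.
Column r3 is strictly dominated by r2 for Player II (2<11, 2<7, 7<12); eliminate r3.
Row s2 is strictly dominated by row s4 (7>2); eliminate s2.
Row s1 is strictly dominated by row s4 (7>2); eliminate s1.
Only (s4, r2) remains, with payoff 7.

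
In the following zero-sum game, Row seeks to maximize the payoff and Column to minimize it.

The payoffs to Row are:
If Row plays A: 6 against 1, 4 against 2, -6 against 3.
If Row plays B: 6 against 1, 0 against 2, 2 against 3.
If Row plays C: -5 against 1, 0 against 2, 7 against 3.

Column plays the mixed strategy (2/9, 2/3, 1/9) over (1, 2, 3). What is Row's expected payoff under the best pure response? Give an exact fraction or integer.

A: (6)·(2/9) + (4)·(2/3) + (-6)·(1/9) = 10/3.
B: (6)·(2/9) + (0)·(2/3) + (2)·(1/9) = 14/9.
C: (-5)·(2/9) + (0)·(2/3) + (7)·(1/9) = -1/3.
The best pure response is A with expected payoff 10/3.

10/3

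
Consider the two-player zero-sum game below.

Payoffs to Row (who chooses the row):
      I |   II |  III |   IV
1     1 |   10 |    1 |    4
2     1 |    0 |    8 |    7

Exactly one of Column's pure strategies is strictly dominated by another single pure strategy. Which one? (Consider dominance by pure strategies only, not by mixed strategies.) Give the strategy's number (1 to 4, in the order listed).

4

Column prefers columns that give Row less. Compare IV with I: 1 < 4, 1 < 7.
So I strictly dominates IV for Column; IV is strictly dominated.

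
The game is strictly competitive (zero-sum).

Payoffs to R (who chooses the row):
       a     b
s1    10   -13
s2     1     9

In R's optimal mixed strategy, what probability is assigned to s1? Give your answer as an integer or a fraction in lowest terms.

8/31

Row minima are -13 and 1, so R's maximin is 1; column maxima are 10 and 9, so C's minimax is 9. These differ, so the equilibrium is in mixed strategies.
Let R play s1 with probability p. C is indifferent when 10p + (1−p) = −13p + 9(1−p), giving p = 8/31.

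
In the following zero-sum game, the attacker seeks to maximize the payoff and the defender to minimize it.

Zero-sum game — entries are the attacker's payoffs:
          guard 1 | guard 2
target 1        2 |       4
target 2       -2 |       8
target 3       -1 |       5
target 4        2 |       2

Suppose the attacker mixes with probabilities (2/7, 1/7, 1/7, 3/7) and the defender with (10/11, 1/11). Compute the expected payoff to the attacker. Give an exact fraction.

97/77

Against (10/11, 1/11), each row's expected payoff is target 1: 24/11; target 2: -12/11; target 3: -5/11; target 4: 2.
Taking the (2/7, 1/7, 1/7, 3/7)-weighted average: (2/7)·(24/11) + (1/7)·(-12/11) + (1/7)·(-5/11) + (3/7)·(2) = 97/77.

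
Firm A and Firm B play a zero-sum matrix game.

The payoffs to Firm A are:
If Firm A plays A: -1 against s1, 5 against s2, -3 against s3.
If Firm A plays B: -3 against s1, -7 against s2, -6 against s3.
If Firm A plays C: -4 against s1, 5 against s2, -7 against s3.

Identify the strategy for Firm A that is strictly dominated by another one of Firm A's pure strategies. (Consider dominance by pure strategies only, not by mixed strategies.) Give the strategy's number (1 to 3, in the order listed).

Compare B with A: -1 > -3, 5 > -7, -3 > -6.
So A strictly dominates B for Firm A; B is strictly dominated.

2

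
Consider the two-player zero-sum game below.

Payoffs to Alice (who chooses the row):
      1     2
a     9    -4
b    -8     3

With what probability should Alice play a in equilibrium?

Row minima are -4 and -8, so Alice's maximin is -4; column maxima are 9 and 3, so Bob's minimax is 3. These differ, so the equilibrium is in mixed strategies.
Let Alice play a with probability p. Bob is indifferent when 9p − 8(1−p) = −4p + 3(1−p), giving p = 11/24.

11/24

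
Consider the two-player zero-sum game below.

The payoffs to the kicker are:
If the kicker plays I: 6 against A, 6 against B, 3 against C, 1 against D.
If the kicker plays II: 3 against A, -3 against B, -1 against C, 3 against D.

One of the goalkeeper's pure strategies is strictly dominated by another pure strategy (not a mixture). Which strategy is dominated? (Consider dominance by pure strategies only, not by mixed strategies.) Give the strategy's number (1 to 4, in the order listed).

1

The goalkeeper prefers columns that give the kicker less. Compare A with C: 3 < 6, -1 < 3.
So C strictly dominates A for the goalkeeper; A is strictly dominated.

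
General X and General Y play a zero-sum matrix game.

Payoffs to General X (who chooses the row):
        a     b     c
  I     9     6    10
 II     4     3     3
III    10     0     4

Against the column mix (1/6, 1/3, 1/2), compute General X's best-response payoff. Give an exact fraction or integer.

I: (9)·(1/6) + (6)·(1/3) + (10)·(1/2) = 17/2.
II: (4)·(1/6) + (3)·(1/3) + (3)·(1/2) = 19/6.
III: (10)·(1/6) + (0)·(1/3) + (4)·(1/2) = 11/3.
The best pure response is I with expected payoff 17/2.

17/2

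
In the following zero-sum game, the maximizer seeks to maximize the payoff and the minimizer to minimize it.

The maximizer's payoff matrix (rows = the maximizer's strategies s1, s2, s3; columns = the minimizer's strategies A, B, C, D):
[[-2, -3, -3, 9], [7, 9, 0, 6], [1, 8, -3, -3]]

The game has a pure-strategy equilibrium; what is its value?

0

Row minima: -3, 0, -3 → the maximizer's maximin is 0.
Column maxima: 7, 9, 0, 9 → the minimizer's minimax is 0.
They coincide at (s2, C), so the value is 0.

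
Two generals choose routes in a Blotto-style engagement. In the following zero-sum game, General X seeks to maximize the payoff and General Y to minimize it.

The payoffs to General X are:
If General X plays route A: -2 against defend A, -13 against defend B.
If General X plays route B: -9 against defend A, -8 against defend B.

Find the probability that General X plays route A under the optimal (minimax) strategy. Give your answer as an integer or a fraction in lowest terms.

Row minima are -13 and -9, so General X's maximin is -9; column maxima are -2 and -8, so General Y's minimax is -8. These differ, so the equilibrium is in mixed strategies.
Let General X play route A with probability p. General Y is indifferent when −2p − 9(1−p) = −13p − 8(1−p), giving p = 1/12.

1/12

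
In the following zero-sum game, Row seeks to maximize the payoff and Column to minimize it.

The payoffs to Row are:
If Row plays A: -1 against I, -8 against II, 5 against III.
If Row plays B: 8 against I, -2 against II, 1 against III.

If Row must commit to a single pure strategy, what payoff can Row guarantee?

The worst-case payoff for each row is A: -8, B: -2.
The best of these is -2.

-2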